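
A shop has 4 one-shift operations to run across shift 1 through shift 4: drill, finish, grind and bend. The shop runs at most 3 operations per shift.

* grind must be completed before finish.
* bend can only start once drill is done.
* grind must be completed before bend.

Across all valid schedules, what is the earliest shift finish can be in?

Precedence pushes finish to at least shift 2.
finish at shift 2 is achievable: bend=shift 2, drill=shift 1, grind=shift 1, finish=shift 2.

shift 2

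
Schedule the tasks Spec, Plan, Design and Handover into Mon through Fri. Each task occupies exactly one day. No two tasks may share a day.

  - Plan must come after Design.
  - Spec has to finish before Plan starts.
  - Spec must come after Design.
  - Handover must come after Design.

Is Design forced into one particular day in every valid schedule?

Design can be Mon (e.g. Design in Mon, Plan in Wed, Spec in Tue, Handover in Thu) or Tue (e.g. Spec in Wed; Handover in Fri; Design in Tue; Plan in Thu).

No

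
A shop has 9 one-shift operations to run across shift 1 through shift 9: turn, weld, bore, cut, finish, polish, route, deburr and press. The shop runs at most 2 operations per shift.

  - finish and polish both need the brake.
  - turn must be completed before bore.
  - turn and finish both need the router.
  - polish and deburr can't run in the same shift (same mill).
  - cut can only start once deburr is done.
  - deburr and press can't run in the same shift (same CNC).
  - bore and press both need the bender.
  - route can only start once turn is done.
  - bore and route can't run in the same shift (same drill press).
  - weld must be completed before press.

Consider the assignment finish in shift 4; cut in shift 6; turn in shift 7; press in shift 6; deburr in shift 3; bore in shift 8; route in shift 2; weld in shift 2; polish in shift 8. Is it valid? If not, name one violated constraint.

No. route can only start once turn is done is not satisfied.

route can only start once turn is done — violated.
finish and polish both need the brake — holds.
bore and route can't run in the same shift (same drill press) — holds.
cut can only start once deburr is done — holds.
weld must be completed before press — holds.
The shop runs at most 2 operations per shift — holds.
bore and press both need the bender — holds.
deburr and press can't run in the same shift (same CNC) — holds.
turn and finish both need the router — holds.
polish and deburr can't run in the same shift (same mill) — holds.
turn must be completed before bore — holds.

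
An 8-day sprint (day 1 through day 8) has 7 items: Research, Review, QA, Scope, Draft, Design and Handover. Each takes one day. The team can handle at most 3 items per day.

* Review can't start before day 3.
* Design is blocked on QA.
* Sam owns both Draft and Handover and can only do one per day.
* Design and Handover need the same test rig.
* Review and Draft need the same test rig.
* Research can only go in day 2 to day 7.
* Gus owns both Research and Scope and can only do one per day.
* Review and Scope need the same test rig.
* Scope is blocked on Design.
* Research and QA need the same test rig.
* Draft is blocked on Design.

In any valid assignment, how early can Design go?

day 2

Precedence pushes Design to at least day 2; downstream work caps Design at day 7.
Design at day 2 is achievable: Scope -> day 4; Research -> day 2; QA -> day 1; Review -> day 3; Draft -> day 4; Design -> day 2; Handover -> day 1.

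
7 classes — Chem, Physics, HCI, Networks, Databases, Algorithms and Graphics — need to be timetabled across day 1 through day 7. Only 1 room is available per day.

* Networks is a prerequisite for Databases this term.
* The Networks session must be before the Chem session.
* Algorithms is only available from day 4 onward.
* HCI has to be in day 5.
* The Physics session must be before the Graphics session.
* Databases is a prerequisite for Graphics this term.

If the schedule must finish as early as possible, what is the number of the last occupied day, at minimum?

day 7

The precedence chain requires at least 3 distinct days.
With at most 1 per day and 7 classes, at least 7 days are needed.
HCI can't be placed before day 5, so the schedule must run through at least day 5.
7 works (last occupied day: day 7): for example Databases in day 2; HCI in day 5; Graphics in day 6; Chem in day 7; Physics in day 3; Algorithms in day 4; Networks in day 1.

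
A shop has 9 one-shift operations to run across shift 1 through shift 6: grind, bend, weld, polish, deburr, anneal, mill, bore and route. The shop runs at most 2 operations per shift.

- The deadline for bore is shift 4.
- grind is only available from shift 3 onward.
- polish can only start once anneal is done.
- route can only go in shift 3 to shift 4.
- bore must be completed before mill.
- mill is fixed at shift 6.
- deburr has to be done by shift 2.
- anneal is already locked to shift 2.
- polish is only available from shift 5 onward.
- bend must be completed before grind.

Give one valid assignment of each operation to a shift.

route in shift 3; polish in shift 5; bend in shift 2; deburr in shift 1; grind in shift 3; bore in shift 1; anneal in shift 2; mill in shift 6; weld in shift 4

Checking: bore(shift 1) before mill(shift 6); anneal(shift 2) before polish(shift 5); bend(shift 2) before grind(shift 3); grind=shift 3 in [shift 3,shift 6]; polish=shift 5 in [shift 5,shift 6]; deburr=shift 1 in [shift 1,shift 2]; anneal=shift 2 in [shift 2,shift 2]; route=shift 3 in [shift 3,shift 4]; bore=shift 1 in [shift 1,shift 4]; mill=shift 6 in [shift 6,shift 6]; max 2 per shift (cap 2).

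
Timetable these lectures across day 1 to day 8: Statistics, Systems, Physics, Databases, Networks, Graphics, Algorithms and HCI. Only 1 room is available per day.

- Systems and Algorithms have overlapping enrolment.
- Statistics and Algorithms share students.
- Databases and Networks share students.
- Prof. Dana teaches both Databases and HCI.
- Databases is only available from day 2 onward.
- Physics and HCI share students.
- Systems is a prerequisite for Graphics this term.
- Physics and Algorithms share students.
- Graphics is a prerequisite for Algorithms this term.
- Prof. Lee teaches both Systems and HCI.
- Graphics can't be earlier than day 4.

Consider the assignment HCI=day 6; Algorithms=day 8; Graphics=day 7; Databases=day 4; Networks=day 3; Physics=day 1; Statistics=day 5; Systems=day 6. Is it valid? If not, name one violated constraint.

No — it violates: Prof. Lee teaches both Systems and HCI

Prof. Dana teaches both Databases and HCI — holds.
Only 1 room is available per day — violated.
Statistics and Algorithms share students — holds.
Physics and Algorithms share students — holds.
Graphics can't be earlier than day 4 — holds.
Prof. Lee teaches both Systems and HCI — violated.
Physics and HCI share students — holds.
Graphics is a prerequisite for Algorithms this term — holds.
Databases and Networks share students — holds.
Systems and Algorithms have overlapping enrolment — holds.
Systems is a prerequisite for Graphics this term — holds.
Databases is only available from day 2 onward — holds.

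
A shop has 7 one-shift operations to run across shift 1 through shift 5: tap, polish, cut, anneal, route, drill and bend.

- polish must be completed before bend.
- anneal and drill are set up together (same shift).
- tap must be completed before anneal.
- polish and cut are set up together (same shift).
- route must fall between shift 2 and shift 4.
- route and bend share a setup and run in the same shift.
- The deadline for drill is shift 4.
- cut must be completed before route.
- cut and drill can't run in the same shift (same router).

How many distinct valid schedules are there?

32

Splitting on tap: it can be shift 1 (15), shift 2 (11), shift 3 (6). Listing each branch's schedules as (polish, cut, anneal, route, drill, bend) by shift number:
tap=shift 1: (1,1,2,2,2,2) (1,1,2,3,2,3) (1,1,2,4,2,4) (1,1,3,2,3,2) (1,1,3,3,3,3) (1,1,3,4,3,4) (1,1,4,2,4,2) (1,1,4,3,4,3) (1,1,4,4,4,4) (2,2,3,3,3,3) (2,2,3,4,3,4) (2,2,4,3,4,3) (2,2,4,4,4,4) (3,3,2,4,2,4) (3,3,4,4,4,4) — 15.
tap=shift 2: (1,1,3,2,3,2) (1,1,3,3,3,3) (1,1,3,4,3,4) (1,1,4,2,4,2) (1,1,4,3,4,3) (1,1,4,4,4,4) (2,2,3,3,3,3) (2,2,3,4,3,4) (2,2,4,3,4,3) (2,2,4,4,4,4) (3,3,4,4,4,4) — 11.
tap=shift 3: (1,1,4,2,4,2) (1,1,4,3,4,3) (1,1,4,4,4,4) (2,2,4,3,4,3) (2,2,4,4,4,4) (3,3,4,4,4,4) — 6.
Summing: 15 + 11 + 6 = 32.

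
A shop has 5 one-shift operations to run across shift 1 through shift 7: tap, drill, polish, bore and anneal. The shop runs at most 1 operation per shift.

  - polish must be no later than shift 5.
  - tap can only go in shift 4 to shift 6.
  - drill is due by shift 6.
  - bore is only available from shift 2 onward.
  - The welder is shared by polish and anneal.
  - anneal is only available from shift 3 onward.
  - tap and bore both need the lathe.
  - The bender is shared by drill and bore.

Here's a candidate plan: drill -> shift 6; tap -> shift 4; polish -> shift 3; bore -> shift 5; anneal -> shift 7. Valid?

Yes, all constraints hold

tap can only go in shift 4 to shift 6 — holds.
polish must be no later than shift 5 — holds.
The shop runs at most 1 operation per shift — holds.
drill is due by shift 6 — holds.
The bender is shared by drill and bore — holds.
tap and bore both need the lathe — holds.
anneal is only available from shift 3 onward — holds.
The welder is shared by polish and anneal — holds.
bore is only available from shift 2 onward — holds.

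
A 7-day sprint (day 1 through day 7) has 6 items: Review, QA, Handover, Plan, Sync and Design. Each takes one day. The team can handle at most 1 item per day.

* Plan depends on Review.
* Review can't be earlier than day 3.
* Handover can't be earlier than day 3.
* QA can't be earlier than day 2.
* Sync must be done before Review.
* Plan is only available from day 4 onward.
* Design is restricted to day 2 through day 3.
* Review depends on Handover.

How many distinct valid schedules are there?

44

Splitting on Review: it can be day 4 (6), day 5 (18), day 6 (20). Listing each branch's schedules as (QA, Handover, Plan, Sync, Design) by day number:
Review=day 4: (5,3,6,1,2) (5,3,7,1,2) (6,3,5,1,2) (6,3,7,1,2) (7,3,5,1,2) (7,3,6,1,2) — 6.
Review=day 5: (2,4,6,1,3) (2,4,7,1,3) (3,4,6,1,2) (3,4,7,1,2) (4,3,6,1,2) (4,3,7,1,2) (6,3,7,1,2) (6,3,7,4,2) (6,4,7,1,2) (6,4,7,1,3) (6,4,7,2,3) (6,4,7,3,2) (7,3,6,1,2) (7,3,6,4,2) (7,4,6,1,2) (7,4,6,1,3) (7,4,6,2,3) (7,4,6,3,2) — 18.
Review=day 6: (2,4,7,1,3) (2,4,7,5,3) (2,5,7,1,3) (2,5,7,4,3) (3,4,7,1,2) (3,4,7,5,2) (3,5,7,1,2) (3,5,7,4,2) (4,3,7,1,2) (4,3,7,5,2) (4,5,7,1,2) (4,5,7,1,3) (4,5,7,2,3) (4,5,7,3,2) (5,3,7,1,2) (5,3,7,4,2) (5,4,7,1,2) (5,4,7,1,3) (5,4,7,2,3) (5,4,7,3,2) — 20.
Summing: 6 + 18 + 20 = 44.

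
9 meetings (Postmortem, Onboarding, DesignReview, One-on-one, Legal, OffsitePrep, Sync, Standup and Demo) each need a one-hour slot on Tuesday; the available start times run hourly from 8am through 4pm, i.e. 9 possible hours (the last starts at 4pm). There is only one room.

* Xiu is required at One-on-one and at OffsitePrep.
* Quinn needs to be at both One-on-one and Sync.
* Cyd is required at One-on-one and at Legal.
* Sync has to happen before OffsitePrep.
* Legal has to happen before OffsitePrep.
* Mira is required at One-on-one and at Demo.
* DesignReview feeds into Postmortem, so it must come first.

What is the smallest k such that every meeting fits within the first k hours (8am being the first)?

The precedence chain requires at least 2 distinct hours.
With at most 1 per hour and 9 meetings, at least 9 hours are needed.
9 works (last occupied hour: 4pm): for example Legal in 8am; Onboarding in 1pm; DesignReview in 11am; Standup in 3pm; Postmortem in 12pm; Demo in 4pm; Sync in 9am; One-on-one in 2pm; OffsitePrep in 10am.

9 hours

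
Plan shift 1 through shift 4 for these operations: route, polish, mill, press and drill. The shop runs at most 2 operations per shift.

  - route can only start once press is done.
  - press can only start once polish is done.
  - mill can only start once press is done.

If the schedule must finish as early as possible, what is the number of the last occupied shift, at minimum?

shift 3

The precedence chain requires at least 3 distinct shifts.
With at most 2 per shift and 5 operations, at least 3 shifts are needed.
3 works (last occupied shift: shift 3): for example drill in shift 1, polish in shift 1, press in shift 2, route in shift 3, mill in shift 3.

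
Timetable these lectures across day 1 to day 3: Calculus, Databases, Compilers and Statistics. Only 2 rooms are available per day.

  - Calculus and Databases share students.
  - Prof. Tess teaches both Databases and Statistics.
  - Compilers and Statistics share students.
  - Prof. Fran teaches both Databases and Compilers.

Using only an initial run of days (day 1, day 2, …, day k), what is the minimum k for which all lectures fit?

3

With at most 2 per day and 4 lectures, at least 2 days are needed.
Could 2 days be enough, i.e. nothing placed later than day 2? No: Databases, Compilers and Statistics must all be in different days (Databases/Compilers can't share; Databases/Statistics can't share; Compilers/Statistics can't share), but only 2 days are available: 3 lectures can't fit in 2 distinct days.
So 2 days is not enough.
3 works (last occupied day: day 3): for example Compilers -> day 1, Databases -> day 2, Calculus -> day 1, Statistics -> day 3.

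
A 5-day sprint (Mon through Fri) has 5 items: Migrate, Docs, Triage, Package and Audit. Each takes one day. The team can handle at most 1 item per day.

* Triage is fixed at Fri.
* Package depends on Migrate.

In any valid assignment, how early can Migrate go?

Mon

Downstream work caps Migrate at Thu.
Migrate at Mon is achievable: Audit -> Thu; Package -> Tue; Migrate -> Mon; Docs -> Wed; Triage -> Fri.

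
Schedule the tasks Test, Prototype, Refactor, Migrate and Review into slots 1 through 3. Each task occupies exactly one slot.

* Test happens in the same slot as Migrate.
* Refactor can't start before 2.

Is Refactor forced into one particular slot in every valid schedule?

Refactor can be 2 (e.g. Migrate=1; Prototype=1; Refactor=2; Test=1; Review=1) or 3 (e.g. Prototype in 1, Review in 1, Migrate in 1, Refactor in 3, Test in 1).

No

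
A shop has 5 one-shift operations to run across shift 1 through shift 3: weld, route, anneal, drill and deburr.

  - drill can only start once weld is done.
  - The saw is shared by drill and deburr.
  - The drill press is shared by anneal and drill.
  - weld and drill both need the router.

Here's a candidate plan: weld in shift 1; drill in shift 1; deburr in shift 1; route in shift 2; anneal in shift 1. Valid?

Invalid. weld and drill both need the router.

The saw is shared by drill and deburr — violated.
The drill press is shared by anneal and drill — violated.
weld and drill both need the router — violated.
drill can only start once weld is done — violated.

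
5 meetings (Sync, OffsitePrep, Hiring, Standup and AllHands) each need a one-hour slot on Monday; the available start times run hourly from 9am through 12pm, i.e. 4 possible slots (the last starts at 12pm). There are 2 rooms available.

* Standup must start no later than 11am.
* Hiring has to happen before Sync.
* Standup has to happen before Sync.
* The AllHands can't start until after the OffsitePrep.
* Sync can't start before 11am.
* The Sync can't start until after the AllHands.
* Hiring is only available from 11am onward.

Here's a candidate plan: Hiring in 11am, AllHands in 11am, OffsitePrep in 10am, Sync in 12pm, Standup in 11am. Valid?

Standup has to happen before Sync — holds.
Hiring has to happen before Sync — holds.
There are 2 rooms available — violated.
Sync can't start before 11am — holds.
The AllHands can't start until after the OffsitePrep — holds.
The Sync can't start until after the AllHands — holds.
Standup must start no later than 11am — holds.
Hiring is only available from 11am onward — holds.

No. There are 2 rooms available is not satisfied.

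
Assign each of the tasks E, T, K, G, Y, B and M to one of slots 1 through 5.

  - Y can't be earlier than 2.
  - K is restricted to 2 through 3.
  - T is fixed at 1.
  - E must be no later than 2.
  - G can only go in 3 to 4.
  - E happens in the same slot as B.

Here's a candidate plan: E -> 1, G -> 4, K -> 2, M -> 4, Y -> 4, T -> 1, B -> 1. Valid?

Y can't be earlier than 2 — holds.
K is restricted to 2 through 3 — holds.
T is fixed at 1 — holds.
G can only go in 3 to 4 — holds.
E must be no later than 2 — holds.
E happens in the same slot as B — holds.

Yes, all constraints hold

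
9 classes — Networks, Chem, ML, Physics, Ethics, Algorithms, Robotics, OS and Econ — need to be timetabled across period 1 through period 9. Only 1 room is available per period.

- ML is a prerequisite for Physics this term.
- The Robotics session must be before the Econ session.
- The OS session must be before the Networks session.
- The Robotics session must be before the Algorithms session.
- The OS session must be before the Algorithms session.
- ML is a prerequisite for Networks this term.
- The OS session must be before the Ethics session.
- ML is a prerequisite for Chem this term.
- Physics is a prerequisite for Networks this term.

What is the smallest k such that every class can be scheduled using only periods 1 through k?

9

The precedence chain requires at least 3 distinct periods.
With at most 1 per period and 9 classes, at least 9 periods are needed.
9 works (last occupied period: period 9): for example Chem -> period 7; Physics -> period 3; OS -> period 2; Robotics -> period 5; Econ -> period 9; ML -> period 1; Networks -> period 4; Ethics -> period 8; Algorithms -> period 6.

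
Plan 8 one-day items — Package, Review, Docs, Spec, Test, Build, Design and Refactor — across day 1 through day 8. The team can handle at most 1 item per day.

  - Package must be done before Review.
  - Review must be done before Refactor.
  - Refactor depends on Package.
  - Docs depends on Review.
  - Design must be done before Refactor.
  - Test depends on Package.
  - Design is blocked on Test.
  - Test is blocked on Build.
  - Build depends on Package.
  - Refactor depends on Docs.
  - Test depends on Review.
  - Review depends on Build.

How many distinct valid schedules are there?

Splitting on Package: it can be day 1 (21), day 2 (3). Listing each branch's schedules as (Review, Docs, Spec, Test, Build, Design, Refactor) by day number:
Package=day 1: (3,4,5,6,2,7,8) (3,4,6,5,2,7,8) (3,4,7,5,2,6,8) (3,4,8,5,2,6,7) (3,5,4,6,2,7,8) (3,5,6,4,2,7,8) (3,5,7,4,2,6,8) (3,5,8,4,2,6,7) (3,6,4,5,2,7,8) (3,6,5,4,2,7,8) (3,6,7,4,2,5,8) (3,6,8,4,2,5,7) (3,7,4,5,2,6,8) (3,7,5,4,2,6,8) (3,7,6,4,2,5,8) (4,5,2,6,3,7,8) (4,5,3,6,2,7,8) (4,6,2,5,3,7,8) (4,6,3,5,2,7,8) (4,7,2,5,3,6,8) (4,7,3,5,2,6,8) — 21.
Package=day 2: (4,5,1,6,3,7,8) (4,6,1,5,3,7,8) (4,7,1,5,3,6,8) — 3.
Summing: 21 + 3 = 24.

24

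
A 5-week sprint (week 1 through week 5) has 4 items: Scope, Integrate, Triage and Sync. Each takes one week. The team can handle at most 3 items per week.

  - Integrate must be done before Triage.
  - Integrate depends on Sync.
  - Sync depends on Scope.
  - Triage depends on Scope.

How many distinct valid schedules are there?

5

Splitting on Scope: it can be week 1 (4), week 2 (1). Listing each branch's schedules as (Integrate, Triage, Sync) by week number:
Scope=week 1: (3,4,2) (3,5,2) (4,5,2) (4,5,3) — 4.
Scope=week 2: (4,5,3) — 1.
Summing: 4 + 1 = 5.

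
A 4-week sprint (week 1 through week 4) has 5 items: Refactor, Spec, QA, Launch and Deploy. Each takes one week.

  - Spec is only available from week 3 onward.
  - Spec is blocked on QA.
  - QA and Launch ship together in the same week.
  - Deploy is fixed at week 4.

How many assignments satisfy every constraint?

20

Splitting on Refactor: it can be week 1 (5), week 2 (5), week 3 (5), week 4 (5). Listing each branch's schedules as (Spec, QA, Launch, Deploy) by week number:
Refactor=week 1: (3,1,1,4) (3,2,2,4) (4,1,1,4) (4,2,2,4) (4,3,3,4) — 5.
Refactor=week 2: (3,1,1,4) (3,2,2,4) (4,1,1,4) (4,2,2,4) (4,3,3,4) — 5.
Refactor=week 3: (3,1,1,4) (3,2,2,4) (4,1,1,4) (4,2,2,4) (4,3,3,4) — 5.
Refactor=week 4: (3,1,1,4) (3,2,2,4) (4,1,1,4) (4,2,2,4) (4,3,3,4) — 5.
Summing: 5 + 5 + 5 + 5 = 20.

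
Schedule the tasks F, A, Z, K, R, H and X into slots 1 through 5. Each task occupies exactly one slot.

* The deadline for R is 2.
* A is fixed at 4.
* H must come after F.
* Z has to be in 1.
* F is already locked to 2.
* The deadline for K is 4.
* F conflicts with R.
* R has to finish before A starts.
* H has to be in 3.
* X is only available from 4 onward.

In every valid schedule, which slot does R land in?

1

R's window is 1–2.
F is fixed at 2, and R can't share a slot with F.
So R must be 1.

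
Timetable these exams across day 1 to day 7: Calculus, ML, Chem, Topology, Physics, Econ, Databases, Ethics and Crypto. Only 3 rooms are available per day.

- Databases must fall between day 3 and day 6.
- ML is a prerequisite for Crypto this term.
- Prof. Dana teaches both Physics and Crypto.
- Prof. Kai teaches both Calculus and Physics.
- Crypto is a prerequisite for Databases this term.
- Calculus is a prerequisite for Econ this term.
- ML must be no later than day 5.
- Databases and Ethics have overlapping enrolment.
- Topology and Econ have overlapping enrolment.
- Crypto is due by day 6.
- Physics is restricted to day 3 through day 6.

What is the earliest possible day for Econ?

Precedence pushes Econ to at least day 2.
Econ at day 2 is achievable: Databases in day 3; Ethics in day 2; Topology in day 3; Physics in day 3; Chem in day 1; Calculus in day 1; Econ in day 2; ML in day 1; Crypto in day 2.

day 2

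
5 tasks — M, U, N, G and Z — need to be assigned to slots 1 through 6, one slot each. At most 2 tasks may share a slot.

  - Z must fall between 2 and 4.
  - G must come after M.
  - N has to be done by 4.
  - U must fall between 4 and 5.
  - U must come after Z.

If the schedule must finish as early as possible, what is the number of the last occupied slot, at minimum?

4

The precedence chain requires at least 2 distinct slots.
With at most 2 per slot and 5 tasks, at least 3 slots are needed.
U can't be placed before 4, so the schedule must run through at least slot 4.
4 works (last occupied slot: 4): for example N=1, G=2, U=4, M=1, Z=2.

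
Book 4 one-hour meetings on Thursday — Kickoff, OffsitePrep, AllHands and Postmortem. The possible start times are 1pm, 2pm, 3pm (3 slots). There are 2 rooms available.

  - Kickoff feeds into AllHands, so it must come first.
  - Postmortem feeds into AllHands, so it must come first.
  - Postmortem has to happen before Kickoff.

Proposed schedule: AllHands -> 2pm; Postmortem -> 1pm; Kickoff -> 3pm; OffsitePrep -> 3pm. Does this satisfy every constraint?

There are 2 rooms available — holds.
Postmortem feeds into AllHands, so it must come first — holds.
Kickoff feeds into AllHands, so it must come first — violated.
Postmortem has to happen before Kickoff — holds.

No. Kickoff feeds into AllHands, so it must come first is not satisfied.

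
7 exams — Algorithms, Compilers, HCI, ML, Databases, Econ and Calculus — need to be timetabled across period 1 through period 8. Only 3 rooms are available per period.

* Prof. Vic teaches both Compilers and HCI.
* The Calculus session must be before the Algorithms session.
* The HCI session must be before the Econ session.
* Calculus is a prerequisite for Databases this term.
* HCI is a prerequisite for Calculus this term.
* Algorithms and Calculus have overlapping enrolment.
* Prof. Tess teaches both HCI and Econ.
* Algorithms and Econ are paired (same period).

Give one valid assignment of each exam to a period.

Econ -> period 3; Compilers -> period 2; Databases -> period 3; Algorithms -> period 3; HCI -> period 1; ML -> period 1; Calculus -> period 2

Checking: HCI(period 1) before Econ(period 3); Calculus(period 2) before Algorithms(period 3); HCI(period 1) before Calculus(period 2); Calculus(period 2) before Databases(period 3); HCI(period 1) != Econ(period 3); Compilers(period 2) != HCI(period 1); Algorithms(period 3) != Calculus(period 2); Algorithms = Econ = period 3; max 3 per period (cap 3).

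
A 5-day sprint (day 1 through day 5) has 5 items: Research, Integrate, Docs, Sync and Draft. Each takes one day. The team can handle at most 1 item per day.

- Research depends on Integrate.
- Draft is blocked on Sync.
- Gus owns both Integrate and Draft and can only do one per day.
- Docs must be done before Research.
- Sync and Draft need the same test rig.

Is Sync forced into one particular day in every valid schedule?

No

Sync can be day 1 (e.g. Sync -> day 1; Research -> day 4; Draft -> day 5; Docs -> day 3; Integrate -> day 2) or day 2 (e.g. Research=day 4; Docs=day 3; Sync=day 2; Draft=day 5; Integrate=day 1).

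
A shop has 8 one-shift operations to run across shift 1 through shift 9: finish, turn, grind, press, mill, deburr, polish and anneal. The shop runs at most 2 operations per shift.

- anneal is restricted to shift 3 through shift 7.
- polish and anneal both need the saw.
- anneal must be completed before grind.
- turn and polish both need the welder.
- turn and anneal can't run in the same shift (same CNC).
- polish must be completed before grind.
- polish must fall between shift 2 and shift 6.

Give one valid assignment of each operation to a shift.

grind=shift 4, mill=shift 3, anneal=shift 3, turn=shift 1, polish=shift 2, press=shift 2, finish=shift 1, deburr=shift 4

Checking: anneal(shift 3) before grind(shift 4); polish(shift 2) before grind(shift 4); polish(shift 2) != anneal(shift 3); turn(shift 1) != anneal(shift 3); turn(shift 1) != polish(shift 2); anneal=shift 3 in [shift 3,shift 7]; polish=shift 2 in [shift 2,shift 6]; max 2 per shift (cap 2).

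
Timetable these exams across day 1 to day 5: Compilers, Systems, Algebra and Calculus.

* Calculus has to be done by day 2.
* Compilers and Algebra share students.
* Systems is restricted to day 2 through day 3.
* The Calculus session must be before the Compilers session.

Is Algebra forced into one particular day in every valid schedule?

Algebra can be day 1 (e.g. Calculus in day 1; Compilers in day 2; Systems in day 2; Algebra in day 1) or day 2 (e.g. Systems in day 2; Calculus in day 1; Algebra in day 2; Compilers in day 3).

No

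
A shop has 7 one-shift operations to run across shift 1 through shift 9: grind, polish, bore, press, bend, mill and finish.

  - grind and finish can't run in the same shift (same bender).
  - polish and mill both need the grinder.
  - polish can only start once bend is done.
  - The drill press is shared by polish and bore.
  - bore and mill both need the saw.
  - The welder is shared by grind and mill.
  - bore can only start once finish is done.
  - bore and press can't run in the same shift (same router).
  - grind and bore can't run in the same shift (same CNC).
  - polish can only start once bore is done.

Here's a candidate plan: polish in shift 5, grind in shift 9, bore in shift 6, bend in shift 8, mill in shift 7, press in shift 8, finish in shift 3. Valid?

Invalid. polish can only start once bend is done.

polish can only start once bore is done — violated.
polish can only start once bend is done — violated.
bore and mill both need the saw — holds.
polish and mill both need the grinder — holds.
bore and press can't run in the same shift (same router) — holds.
The welder is shared by grind and mill — holds.
grind and bore can't run in the same shift (same CNC) — holds.
The drill press is shared by polish and bore — holds.
bore can only start once finish is done — holds.
grind and finish can't run in the same shift (same bender) — holds.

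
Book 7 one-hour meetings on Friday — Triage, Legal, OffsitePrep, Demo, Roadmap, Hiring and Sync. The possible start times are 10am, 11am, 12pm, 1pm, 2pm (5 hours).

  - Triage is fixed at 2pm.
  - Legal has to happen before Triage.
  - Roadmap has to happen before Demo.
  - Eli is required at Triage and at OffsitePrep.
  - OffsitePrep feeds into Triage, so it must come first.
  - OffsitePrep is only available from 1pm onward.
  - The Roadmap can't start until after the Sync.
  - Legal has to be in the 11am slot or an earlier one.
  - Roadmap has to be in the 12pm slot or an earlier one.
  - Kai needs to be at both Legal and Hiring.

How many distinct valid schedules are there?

Splitting on Legal: it can be 10am (28), 11am (28). Listing each branch's schedules as (Triage, OffsitePrep, Demo, Roadmap, Hiring, Sync):
Legal=10am: (2pm,1pm,12pm,11am,11am,10am) (2pm,1pm,12pm,11am,12pm,10am) (2pm,1pm,12pm,11am,1pm,10am) (2pm,1pm,12pm,11am,2pm,10am) (2pm,1pm,1pm,11am,11am,10am) (2pm,1pm,1pm,11am,12pm,10am) (2pm,1pm,1pm,11am,1pm,10am) (2pm,1pm,1pm,11am,2pm,10am) (2pm,1pm,1pm,12pm,11am,10am) (2pm,1pm,1pm,12pm,11am,11am) (2pm,1pm,1pm,12pm,12pm,10am) (2pm,1pm,1pm,12pm,12pm,11am) (2pm,1pm,1pm,12pm,1pm,10am) (2pm,1pm,1pm,12pm,1pm,11am) (2pm,1pm,1pm,12pm,2pm,10am) (2pm,1pm,1pm,12pm,2pm,11am) (2pm,1pm,2pm,11am,11am,10am) (2pm,1pm,2pm,11am,12pm,10am) (2pm,1pm,2pm,11am,1pm,10am) (2pm,1pm,2pm,11am,2pm,10am) (2pm,1pm,2pm,12pm,11am,10am) (2pm,1pm,2pm,12pm,11am,11am) (2pm,1pm,2pm,12pm,12pm,10am) (2pm,1pm,2pm,12pm,12pm,11am) (2pm,1pm,2pm,12pm,1pm,10am) (2pm,1pm,2pm,12pm,1pm,11am) (2pm,1pm,2pm,12pm,2pm,10am) (2pm,1pm,2pm,12pm,2pm,11am) — 28.
Legal=11am: (2pm,1pm,12pm,11am,10am,10am) (2pm,1pm,12pm,11am,12pm,10am) (2pm,1pm,12pm,11am,1pm,10am) (2pm,1pm,12pm,11am,2pm,10am) (2pm,1pm,1pm,11am,10am,10am) (2pm,1pm,1pm,11am,12pm,10am) (2pm,1pm,1pm,11am,1pm,10am) (2pm,1pm,1pm,11am,2pm,10am) (2pm,1pm,1pm,12pm,10am,10am) (2pm,1pm,1pm,12pm,10am,11am) (2pm,1pm,1pm,12pm,12pm,10am) (2pm,1pm,1pm,12pm,12pm,11am) (2pm,1pm,1pm,12pm,1pm,10am) (2pm,1pm,1pm,12pm,1pm,11am) (2pm,1pm,1pm,12pm,2pm,10am) (2pm,1pm,1pm,12pm,2pm,11am) (2pm,1pm,2pm,11am,10am,10am) (2pm,1pm,2pm,11am,12pm,10am) (2pm,1pm,2pm,11am,1pm,10am) (2pm,1pm,2pm,11am,2pm,10am) (2pm,1pm,2pm,12pm,10am,10am) (2pm,1pm,2pm,12pm,10am,11am) (2pm,1pm,2pm,12pm,12pm,10am) (2pm,1pm,2pm,12pm,12pm,11am) (2pm,1pm,2pm,12pm,1pm,10am) (2pm,1pm,2pm,12pm,1pm,11am) (2pm,1pm,2pm,12pm,2pm,10am) (2pm,1pm,2pm,12pm,2pm,11am) — 28.
Summing: 28 + 28 = 56.

56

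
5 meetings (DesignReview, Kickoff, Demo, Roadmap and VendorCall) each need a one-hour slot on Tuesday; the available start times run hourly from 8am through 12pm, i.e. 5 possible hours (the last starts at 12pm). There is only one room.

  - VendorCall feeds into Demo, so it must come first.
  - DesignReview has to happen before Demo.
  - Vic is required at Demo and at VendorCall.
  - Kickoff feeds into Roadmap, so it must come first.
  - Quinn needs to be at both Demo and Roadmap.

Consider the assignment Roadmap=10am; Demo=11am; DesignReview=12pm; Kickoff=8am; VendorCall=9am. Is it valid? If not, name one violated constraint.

There is only one room — holds.
Quinn needs to be at both Demo and Roadmap — holds.
Vic is required at Demo and at VendorCall — holds.
Kickoff feeds into Roadmap, so it must come first — holds.
DesignReview has to happen before Demo — violated.
VendorCall feeds into Demo, so it must come first — holds.

No — it violates: DesignReview has to happen before Demo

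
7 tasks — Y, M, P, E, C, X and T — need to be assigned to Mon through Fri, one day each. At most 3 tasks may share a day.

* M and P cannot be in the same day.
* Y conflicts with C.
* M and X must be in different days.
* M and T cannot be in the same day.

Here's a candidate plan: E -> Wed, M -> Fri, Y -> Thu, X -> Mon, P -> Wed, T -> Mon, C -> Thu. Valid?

M and P cannot be in the same day — holds.
M and X must be in different days — holds.
At most 3 tasks may share a day — holds.
Y conflicts with C — violated.
M and T cannot be in the same day — holds.

No. Y conflicts with C is not satisfied.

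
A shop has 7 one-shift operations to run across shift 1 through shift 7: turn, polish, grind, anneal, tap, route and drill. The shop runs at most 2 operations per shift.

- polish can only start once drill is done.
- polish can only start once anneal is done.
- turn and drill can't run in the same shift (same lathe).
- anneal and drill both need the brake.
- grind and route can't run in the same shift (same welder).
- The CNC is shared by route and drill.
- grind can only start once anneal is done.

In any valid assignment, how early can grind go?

Precedence pushes grind to at least shift 2.
grind at shift 2 is achievable: grind=shift 2, turn=shift 1, polish=shift 3, route=shift 4, tap=shift 3, drill=shift 2, anneal=shift 1.

shift 2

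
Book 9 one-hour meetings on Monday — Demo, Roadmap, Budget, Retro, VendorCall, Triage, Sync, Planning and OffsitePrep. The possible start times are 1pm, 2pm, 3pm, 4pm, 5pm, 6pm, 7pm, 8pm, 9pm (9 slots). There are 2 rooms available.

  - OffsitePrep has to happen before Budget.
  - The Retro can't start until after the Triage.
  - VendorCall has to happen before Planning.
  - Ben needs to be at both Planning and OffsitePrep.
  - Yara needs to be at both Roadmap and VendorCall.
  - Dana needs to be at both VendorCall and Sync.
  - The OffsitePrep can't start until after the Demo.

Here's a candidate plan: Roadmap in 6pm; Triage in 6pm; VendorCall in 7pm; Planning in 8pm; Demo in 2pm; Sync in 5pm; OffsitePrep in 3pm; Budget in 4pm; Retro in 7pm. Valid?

Yes

OffsitePrep has to happen before Budget — holds.
Yara needs to be at both Roadmap and VendorCall — holds.
Ben needs to be at both Planning and OffsitePrep — holds.
There are 2 rooms available — holds.
The OffsitePrep can't start until after the Demo — holds.
Dana needs to be at both VendorCall and Sync — holds.
VendorCall has to happen before Planning — holds.
The Retro can't start until after the Triage — holds.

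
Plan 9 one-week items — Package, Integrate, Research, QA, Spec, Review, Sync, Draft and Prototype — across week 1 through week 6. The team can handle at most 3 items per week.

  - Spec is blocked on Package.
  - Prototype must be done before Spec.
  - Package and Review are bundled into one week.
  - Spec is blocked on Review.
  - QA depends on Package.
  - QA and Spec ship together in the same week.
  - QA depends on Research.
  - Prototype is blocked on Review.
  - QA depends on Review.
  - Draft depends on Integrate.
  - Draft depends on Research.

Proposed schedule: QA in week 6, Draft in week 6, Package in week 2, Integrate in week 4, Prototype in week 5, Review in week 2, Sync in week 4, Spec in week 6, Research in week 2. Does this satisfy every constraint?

Yes, all constraints hold

QA depends on Research — holds.
Spec is blocked on Review — holds.
QA and Spec ship together in the same week — holds.
Draft depends on Integrate — holds.
Prototype must be done before Spec — holds.
QA depends on Package — holds.
Prototype is blocked on Review — holds.
The team can handle at most 3 items per week — holds.
QA depends on Review — holds.
Draft depends on Research — holds.
Spec is blocked on Package — holds.
Package and Review are bundled into one week — holds.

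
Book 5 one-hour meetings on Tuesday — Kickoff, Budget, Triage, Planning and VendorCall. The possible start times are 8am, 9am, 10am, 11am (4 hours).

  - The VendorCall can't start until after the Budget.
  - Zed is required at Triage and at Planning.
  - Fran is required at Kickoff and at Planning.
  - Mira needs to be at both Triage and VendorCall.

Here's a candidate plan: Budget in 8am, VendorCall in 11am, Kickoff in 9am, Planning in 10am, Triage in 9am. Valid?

Yes, all constraints hold

The VendorCall can't start until after the Budget — holds.
Fran is required at Kickoff and at Planning — holds.
Mira needs to be at both Triage and VendorCall — holds.
Zed is required at Triage and at Planning — holds.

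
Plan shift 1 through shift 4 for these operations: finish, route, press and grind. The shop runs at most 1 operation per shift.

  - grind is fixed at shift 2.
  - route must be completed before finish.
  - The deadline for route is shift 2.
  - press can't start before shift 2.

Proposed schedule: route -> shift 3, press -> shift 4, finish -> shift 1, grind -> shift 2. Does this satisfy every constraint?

grind is fixed at shift 2 — holds.
press can't start before shift 2 — holds.
The shop runs at most 1 operation per shift — holds.
route must be completed before finish — violated.
The deadline for route is shift 2 — violated.

No — it violates: route must be completed before finish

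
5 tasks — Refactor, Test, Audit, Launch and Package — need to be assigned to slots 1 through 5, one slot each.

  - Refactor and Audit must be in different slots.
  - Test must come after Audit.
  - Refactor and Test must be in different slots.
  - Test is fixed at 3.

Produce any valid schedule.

Refactor=2; Audit=1; Launch=1; Package=1; Test=3

Checking: Audit(1) before Test(3); Refactor(2) != Test(3); Refactor(2) != Audit(1); Test=3 in [3,3].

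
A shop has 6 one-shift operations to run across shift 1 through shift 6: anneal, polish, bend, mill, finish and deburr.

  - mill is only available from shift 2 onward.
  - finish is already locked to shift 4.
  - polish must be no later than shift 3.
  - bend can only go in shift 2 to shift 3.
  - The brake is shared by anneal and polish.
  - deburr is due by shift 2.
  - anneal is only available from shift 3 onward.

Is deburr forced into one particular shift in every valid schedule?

deburr can be shift 1 (e.g. bend -> shift 2, finish -> shift 4, polish -> shift 1, deburr -> shift 1, mill -> shift 2, anneal -> shift 3) or shift 2 (e.g. finish -> shift 4, polish -> shift 1, anneal -> shift 3, bend -> shift 2, mill -> shift 2, deburr -> shift 2).

No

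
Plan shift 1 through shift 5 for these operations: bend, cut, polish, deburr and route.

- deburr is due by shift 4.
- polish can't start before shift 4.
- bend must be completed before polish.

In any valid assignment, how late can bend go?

shift 4

Downstream work caps bend at shift 4.
bend at shift 4 is achievable: deburr -> shift 1; cut -> shift 1; polish -> shift 5; bend -> shift 4; route -> shift 1.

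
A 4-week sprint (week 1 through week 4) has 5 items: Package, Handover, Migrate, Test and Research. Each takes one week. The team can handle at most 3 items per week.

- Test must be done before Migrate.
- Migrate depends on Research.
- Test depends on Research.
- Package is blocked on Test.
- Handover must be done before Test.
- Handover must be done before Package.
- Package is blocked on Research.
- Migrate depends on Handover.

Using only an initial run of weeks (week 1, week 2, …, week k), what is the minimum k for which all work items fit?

3

The precedence chain requires at least 3 distinct weeks.
With at most 3 per week and 5 work items, at least 2 weeks are needed.
3 works (last occupied week: week 3): for example Package in week 3; Handover in week 1; Research in week 1; Test in week 2; Migrate in week 3.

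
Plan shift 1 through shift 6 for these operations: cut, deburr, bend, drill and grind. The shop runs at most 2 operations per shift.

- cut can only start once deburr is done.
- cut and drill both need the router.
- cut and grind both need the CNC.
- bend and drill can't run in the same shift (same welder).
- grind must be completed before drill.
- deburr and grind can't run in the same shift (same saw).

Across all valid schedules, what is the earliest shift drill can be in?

shift 2

Precedence pushes drill to at least shift 2.
drill at shift 2 is achievable: grind -> shift 1; drill -> shift 2; bend -> shift 1; cut -> shift 3; deburr -> shift 2.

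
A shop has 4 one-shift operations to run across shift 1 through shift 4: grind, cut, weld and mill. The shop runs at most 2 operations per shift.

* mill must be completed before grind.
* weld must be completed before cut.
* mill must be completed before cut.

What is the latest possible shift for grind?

Precedence pushes grind to at least shift 2.
grind at shift 4 is achievable: weld=shift 1; mill=shift 1; grind=shift 4; cut=shift 2.

shift 4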